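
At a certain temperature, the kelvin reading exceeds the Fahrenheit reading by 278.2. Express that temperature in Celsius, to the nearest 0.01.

-46.31°C

Let x be the kelvin reading; then the Fahrenheit reading is 1.8·x - 459.67.
(1.8·x - 459.67) - x = -278.2  ⇒  (0.8)·x = 181.47  ⇒  x = 226.8375 K.
In Celsius: 226.8375 - 273.15 = -46.31°C.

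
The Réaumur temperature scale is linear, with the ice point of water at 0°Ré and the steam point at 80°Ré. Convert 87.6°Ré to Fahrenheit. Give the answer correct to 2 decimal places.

Linear interpolation between the fixed points: C = (87.6 - 0) × 100 / (80 - 0) = 109.5000°C.
Then 109.5000 × 1.8 + 32 = 229.10°F.

229.10°F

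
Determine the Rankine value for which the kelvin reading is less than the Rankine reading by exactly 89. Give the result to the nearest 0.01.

Let R be the Rankine reading. The kelvin reading is K = 5/9·R.
Require K - R = -89: (-4/9)·R = -89.
R = (-89) / (-4/9) = 200.25.

200.25°R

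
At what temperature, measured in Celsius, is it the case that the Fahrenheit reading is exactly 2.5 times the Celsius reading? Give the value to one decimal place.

45.7°C

Let C be the Celsius reading. The Fahrenheit reading is F = 1.8·C + 32.
Require F = 2.5·C: 1.8·C + 32 = 2.5·C.
(-0.7)·C = -32  ⇒  C = 45.7.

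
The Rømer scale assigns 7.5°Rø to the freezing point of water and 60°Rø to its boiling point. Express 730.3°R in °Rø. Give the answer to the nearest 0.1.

77.1°Rø

First in Celsius: (730.3 - 491.67) × 5/9 = 132.5722°C.
Linearly onto the Rømer scale: 7.5 + (132.5722 / 100) × (60 - 7.5) = 77.1°Rø.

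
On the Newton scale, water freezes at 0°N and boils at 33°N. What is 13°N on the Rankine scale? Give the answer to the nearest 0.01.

562.58°R

Linear interpolation between the fixed points: C = (13 - 0) × 100 / (33 - 0) = 39.3939°C.
Then 39.3939 × 1.8 + 491.67 = 562.58°R.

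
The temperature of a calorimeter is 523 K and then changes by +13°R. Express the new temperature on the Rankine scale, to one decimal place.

Initial temperature in Celsius: 523 - 273.15 = 249.8500°C.
The 13°R change is an interval, so only the factor 5/9 applies: +13 × 5/9 = +7.2222°C.
Final Celsius temperature: 249.8500 + 7.2222 = 257.0722°C.
In Rankine: 257.0722 × 1.8 + 491.67 = 954.4°R.

954.4°R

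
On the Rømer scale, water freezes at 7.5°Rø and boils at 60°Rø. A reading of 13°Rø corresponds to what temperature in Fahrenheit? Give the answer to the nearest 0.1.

50.9°F

Linear interpolation between the fixed points: C = (13 - 7.5) × 100 / (60 - 7.5) = 10.4762°C.
Then 10.4762 × 1.8 + 32 = 50.9°F.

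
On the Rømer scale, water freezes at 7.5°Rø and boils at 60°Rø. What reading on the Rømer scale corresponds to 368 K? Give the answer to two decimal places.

57.30°Rø

First in Celsius: 368 - 273.15 = 94.8500°C.
Linearly onto the Rømer scale: 7.5 + (94.8500 / 100) × (60 - 7.5) = 57.30°Rø.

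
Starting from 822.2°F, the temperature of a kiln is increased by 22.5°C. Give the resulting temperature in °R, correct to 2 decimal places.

1322.37°R

Initial temperature in Celsius: (822.2 - 32) × 5/9 = 439.0000°C.
Final Celsius temperature: 439.0000 + 22.5000 = 461.5000°C.
In Rankine: 461.5000 × 1.8 + 491.67 = 1322.37°R.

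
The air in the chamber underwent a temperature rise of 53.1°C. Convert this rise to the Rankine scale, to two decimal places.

95.58°R

Only the scale ratio 1.8 matters for a change in temperature.
53.1 × 1.8 = 95.58.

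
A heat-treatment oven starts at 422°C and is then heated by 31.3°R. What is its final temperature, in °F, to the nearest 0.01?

822.90°F

The 31.3°R change is an interval, so only the factor 5/9 applies: +31.3 × 5/9 = +17.3889°C.
Final Celsius temperature: 422.0000 + 17.3889 = 439.3889°C.
In Fahrenheit: 439.3889 × 1.8 + 32 = 822.90°F.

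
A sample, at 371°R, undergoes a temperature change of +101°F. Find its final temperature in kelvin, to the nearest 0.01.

262.22 K

Initial temperature in Celsius: (371 - 491.67) × 5/9 = -67.0389°C.
The 101°F change is an interval, so only the factor 5/9 applies: +101 × 5/9 = +56.1111°C.
Final Celsius temperature: -67.0389 + 56.1111 = -10.9278°C.
In kelvin: -10.9278 + 273.15 = 262.22 K.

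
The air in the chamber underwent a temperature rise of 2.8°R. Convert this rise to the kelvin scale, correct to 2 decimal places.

1.56 K

An interval of 1°R corresponds to 5/9 K.
2.8 × 5/9 = 1.56.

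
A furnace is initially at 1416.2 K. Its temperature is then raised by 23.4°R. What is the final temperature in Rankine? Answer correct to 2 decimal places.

2572.56°R

Initial temperature in Celsius: 1416.2 - 273.15 = 1143.0500°C.
The 23.4°R change is an interval, so only the factor 5/9 applies: +23.4 × 5/9 = +13.0000°C.
Final Celsius temperature: 1143.0500 + 13.0000 = 1156.0500°C.
In Rankine: 1156.0500 × 1.8 + 491.67 = 2572.56°R.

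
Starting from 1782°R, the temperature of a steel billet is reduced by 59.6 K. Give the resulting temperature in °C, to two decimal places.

Initial temperature in Celsius: (1782 - 491.67) × 5/9 = 716.8500°C.
The 59.6 K change is an interval; Kelvin and Celsius degrees are the same size, so ΔC = -59.6°C.
Final Celsius temperature: 716.8500 - 59.6000 = 657.2500°C.

657.25°C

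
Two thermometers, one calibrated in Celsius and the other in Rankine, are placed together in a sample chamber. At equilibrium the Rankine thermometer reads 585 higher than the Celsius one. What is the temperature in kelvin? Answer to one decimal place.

389.8 K

Let x be the Celsius reading; then the Rankine reading is 1.8·x + 491.67.
(1.8·x + 491.67) - x = 585  ⇒  (0.8)·x = 93.33  ⇒  x = 116.6625°C.
In kelvin: 116.6625 + 273.15 = 389.8 K.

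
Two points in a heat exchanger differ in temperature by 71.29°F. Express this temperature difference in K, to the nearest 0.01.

An interval of 1°F corresponds to 5/9 K.
71.29 × 5/9 = 39.61.

39.61 K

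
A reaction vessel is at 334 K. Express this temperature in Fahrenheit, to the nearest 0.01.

141.53°F

In Celsius: 334 - 273.15 = 60.8500°C.
In Fahrenheit: 60.8500 × 1.8 + 32 = 141.53°F.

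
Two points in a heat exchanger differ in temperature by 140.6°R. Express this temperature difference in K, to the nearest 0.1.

For a temperature interval the offset drops out; only the factor 5/9 applies.
140.6 × 5/9 = 78.1.

78.1 K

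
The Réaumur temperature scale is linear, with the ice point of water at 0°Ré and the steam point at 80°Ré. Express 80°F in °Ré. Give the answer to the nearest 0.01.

First in Celsius: (80 - 32) × 5/9 = 26.6667°C.
Linearly onto the Réaumur scale: 0 + (26.6667 / 100) × (80 - 0) = 21.33°Ré.

21.33°Ré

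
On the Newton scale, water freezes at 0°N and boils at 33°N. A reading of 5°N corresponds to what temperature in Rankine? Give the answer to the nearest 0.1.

Linear interpolation between the fixed points: C = (5 - 0) × 100 / (33 - 0) = 15.1515°C.
Then 15.1515 × 1.8 + 491.67 = 518.9°R.

518.9°R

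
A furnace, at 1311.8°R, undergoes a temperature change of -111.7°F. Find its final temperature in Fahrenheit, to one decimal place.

740.4°F

Initial temperature in Celsius: (1311.8 - 491.67) × 5/9 = 455.6278°C.
The 111.7°F change is an interval, so only the factor 5/9 applies: -111.7 × 5/9 = -62.0556°C.
Final Celsius temperature: 455.6278 - 62.0556 = 393.5722°C.
In Fahrenheit: 393.5722 × 1.8 + 32 = 740.4°F.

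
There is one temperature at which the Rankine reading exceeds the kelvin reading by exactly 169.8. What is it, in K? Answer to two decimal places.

212.25 K

Let K be the kelvin reading. The Rankine reading is R = 1.8·K.
Require R - K = 169.8: (0.8)·K = 169.8.
K = (169.8) / (0.8) = 212.25.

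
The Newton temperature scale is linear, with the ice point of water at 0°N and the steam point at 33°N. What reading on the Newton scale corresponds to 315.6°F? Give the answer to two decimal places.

First in Celsius: (315.6 - 32) × 5/9 = 157.5556°C.
Linearly onto the Newton scale: 0 + (157.5556 / 100) × (33 - 0) = 51.99°N.

51.99°N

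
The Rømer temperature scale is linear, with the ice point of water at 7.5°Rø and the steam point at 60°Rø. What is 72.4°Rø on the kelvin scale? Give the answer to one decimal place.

Linear interpolation between the fixed points: C = (72.4 - 7.5) × 100 / (60 - 7.5) = 123.6190°C.
Then 123.6190 + 273.15 = 396.8 K.

396.8 K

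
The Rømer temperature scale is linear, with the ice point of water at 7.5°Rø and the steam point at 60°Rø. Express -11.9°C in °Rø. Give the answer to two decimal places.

1.25°Rø

Linearly onto the Rømer scale: 7.5 + (-11.9000 / 100) × (60 - 7.5) = 1.25°Rø.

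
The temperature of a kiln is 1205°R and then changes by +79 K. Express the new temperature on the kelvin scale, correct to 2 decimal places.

Initial temperature in Celsius: (1205 - 491.67) × 5/9 = 396.2944°C.
The 79 K change is an interval; Kelvin and Celsius degrees are the same size, so ΔC = +79°C.
Final Celsius temperature: 396.2944 + 79.0000 = 475.2944°C.
In kelvin: 475.2944 + 273.15 = 748.44 K.

748.44 K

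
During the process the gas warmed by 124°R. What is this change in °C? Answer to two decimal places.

An interval of 1°R corresponds to 5/9°C.
124 × 5/9 = 68.89.

68.89°C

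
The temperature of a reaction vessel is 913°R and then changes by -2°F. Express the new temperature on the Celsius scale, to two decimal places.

232.96°C

Initial temperature in Celsius: (913 - 491.67) × 5/9 = 234.0722°C.
The 2°F change is an interval, so only the factor 5/9 applies: -2 × 5/9 = -1.1111°C.
Final Celsius temperature: 234.0722 - 1.1111 = 232.9611°C.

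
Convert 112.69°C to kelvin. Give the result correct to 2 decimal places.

385.84 K

In kelvin: 112.6900 + 273.15 = 385.84 K.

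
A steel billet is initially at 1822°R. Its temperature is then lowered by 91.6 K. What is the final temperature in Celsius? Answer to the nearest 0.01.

647.47°C

Initial temperature in Celsius: (1822 - 491.67) × 5/9 = 739.0722°C.
The 91.6 K change is an interval; Kelvin and Celsius degrees are the same size, so ΔC = -91.6°C.
Final Celsius temperature: 739.0722 - 91.6000 = 647.4722°C.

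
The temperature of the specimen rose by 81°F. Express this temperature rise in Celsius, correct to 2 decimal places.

For a temperature interval the offset drops out; only the factor 5/9 applies.
81 × 5/9 = 45.00.

45.00°C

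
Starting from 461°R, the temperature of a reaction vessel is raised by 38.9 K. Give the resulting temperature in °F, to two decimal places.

71.35°F

Initial temperature in Celsius: (461 - 491.67) × 5/9 = -17.0389°C.
The 38.9 K change is an interval; Kelvin and Celsius degrees are the same size, so ΔC = +38.9°C.
Final Celsius temperature: -17.0389 + 38.9000 = 21.8611°C.
In Fahrenheit: 21.8611 × 1.8 + 32 = 71.35°F.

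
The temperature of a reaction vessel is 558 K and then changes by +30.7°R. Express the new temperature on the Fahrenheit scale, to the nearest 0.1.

Initial temperature in Celsius: 558 - 273.15 = 284.8500°C.
The 30.7°R change is an interval, so only the factor 5/9 applies: +30.7 × 5/9 = +17.0556°C.
Final Celsius temperature: 284.8500 + 17.0556 = 301.9056°C.
In Fahrenheit: 301.9056 × 1.8 + 32 = 575.4°F.

575.4°F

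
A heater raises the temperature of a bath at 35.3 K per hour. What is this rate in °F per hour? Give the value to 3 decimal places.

63.540 °F/hour

Since only a temperature interval is involved, the additive offset between the scales drops out.
A change of 1 K is a change of 1.8°F, so 35.3 × 1.8 = 63.540.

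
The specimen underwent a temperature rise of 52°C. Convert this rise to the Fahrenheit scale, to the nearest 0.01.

For a temperature interval the offset drops out; only the factor 1.8 applies.
52 × 1.8 = 93.60.

93.60°F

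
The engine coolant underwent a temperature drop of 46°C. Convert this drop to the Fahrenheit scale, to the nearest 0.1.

82.8°F

Only the scale ratio 1.8 matters for a change in temperature.
46 × 1.8 = 82.8.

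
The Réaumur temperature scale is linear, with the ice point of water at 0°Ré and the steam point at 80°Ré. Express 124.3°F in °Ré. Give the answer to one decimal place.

41.0°Ré

First in Celsius: (124.3 - 32) × 5/9 = 51.2778°C.
Linearly onto the Réaumur scale: 0 + (51.2778 / 100) × (80 - 0) = 41.0°Ré.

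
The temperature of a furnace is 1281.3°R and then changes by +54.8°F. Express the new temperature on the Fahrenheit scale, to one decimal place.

Initial temperature in Celsius: (1281.3 - 491.67) × 5/9 = 438.6833°C.
The 54.8°F change is an interval, so only the factor 5/9 applies: +54.8 × 5/9 = +30.4444°C.
Final Celsius temperature: 438.6833 + 30.4444 = 469.1278°C.
In Fahrenheit: 469.1278 × 1.8 + 32 = 876.4°F.

876.4°F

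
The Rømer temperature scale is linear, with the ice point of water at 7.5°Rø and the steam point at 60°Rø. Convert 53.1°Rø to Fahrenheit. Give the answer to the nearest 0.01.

Linear interpolation between the fixed points: C = (53.1 - 7.5) × 100 / (60 - 7.5) = 86.8571°C.
Then 86.8571 × 1.8 + 32 = 188.34°F.

188.34°F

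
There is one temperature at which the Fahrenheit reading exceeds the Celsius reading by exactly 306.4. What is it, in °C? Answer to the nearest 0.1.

343.0°C

Let C be the Celsius reading. The Fahrenheit reading is F = 1.8·C + 32.
Require F - C = 306.4: (0.8)·C + 32 = 306.4.
C = (306.4 - 32) / (0.8) = 343.0.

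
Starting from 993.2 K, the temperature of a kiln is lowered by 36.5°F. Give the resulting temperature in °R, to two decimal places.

1751.26°R

Initial temperature in Celsius: 993.2 - 273.15 = 720.0500°C.
The 36.5°F change is an interval, so only the factor 5/9 applies: -36.5 × 5/9 = -20.2778°C.
Final Celsius temperature: 720.0500 - 20.2778 = 699.7722°C.
In Rankine: 699.7722 × 1.8 + 491.67 = 1751.26°R.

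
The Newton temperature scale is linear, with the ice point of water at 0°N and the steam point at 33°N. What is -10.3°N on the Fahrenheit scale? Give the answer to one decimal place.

Linear interpolation between the fixed points: C = (-10.3 - 0) × 100 / (33 - 0) = -31.2121°C.
Then -31.2121 × 1.8 + 32 = -24.2°F.

-24.2°F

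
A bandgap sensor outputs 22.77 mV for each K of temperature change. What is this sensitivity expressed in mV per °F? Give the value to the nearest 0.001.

12.650 mV per °F

The quantity depends on a temperature interval, so only the ratio of degree sizes applies; the offset between the scales is irrelevant.
A change of 1°F is a change of 5/9 K, so per °F the value is 22.77 × 5/9 = 12.650.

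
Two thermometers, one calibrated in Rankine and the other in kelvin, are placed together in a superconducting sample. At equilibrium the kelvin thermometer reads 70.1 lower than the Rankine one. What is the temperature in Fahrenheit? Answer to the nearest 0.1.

-301.9°F

Let x be the Rankine reading; then the kelvin reading is 5/9·x.
(5/9·x) - x = -70.1  ⇒  (-4/9)·x = -70.1  ⇒  x = 157.7250°R.
In Celsius: (157.725 - 491.67) × 5/9 = -185.5250°C.
In Fahrenheit: -185.5250 × 1.8 + 32 = -301.9°F.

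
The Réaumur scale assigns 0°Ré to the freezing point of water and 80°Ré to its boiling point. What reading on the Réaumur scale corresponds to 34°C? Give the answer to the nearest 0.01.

Linearly onto the Réaumur scale: 0 + (34.0000 / 100) × (80 - 0) = 27.20°Ré.

27.20°Ré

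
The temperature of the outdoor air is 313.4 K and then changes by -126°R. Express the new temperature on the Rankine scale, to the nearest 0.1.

438.1°R

Initial temperature in Celsius: 313.4 - 273.15 = 40.2500°C.
The 126°R change is an interval, so only the factor 5/9 applies: -126 × 5/9 = -70.0000°C.
Final Celsius temperature: 40.2500 - 70.0000 = -29.7500°C.
In Rankine: -29.7500 × 1.8 + 491.67 = 438.1°R.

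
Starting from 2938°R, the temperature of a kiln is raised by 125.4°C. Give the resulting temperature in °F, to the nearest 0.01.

Initial temperature in Celsius: (2938 - 491.67) × 5/9 = 1359.0722°C.
Final Celsius temperature: 1359.0722 + 125.4000 = 1484.4722°C.
In Fahrenheit: 1484.4722 × 1.8 + 32 = 2704.05°F.

2704.05°F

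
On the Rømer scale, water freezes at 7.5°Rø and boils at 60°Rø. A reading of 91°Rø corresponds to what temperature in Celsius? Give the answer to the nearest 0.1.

159.0°C

Linear interpolation between the fixed points: C = (91 - 7.5) × 100 / (60 - 7.5) = 159.0476°C.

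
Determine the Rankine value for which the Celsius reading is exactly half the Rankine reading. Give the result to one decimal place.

Let R be the Rankine reading. The Celsius reading is C = 5/9·R - 273.15.
Require C = 0.5·R: 5/9·R - 273.15 = 0.5·R.
(1/18)·R = 273.15  ⇒  R = 4916.7.

4916.7°R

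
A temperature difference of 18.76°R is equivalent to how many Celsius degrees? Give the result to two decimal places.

10.42°C

An interval of 1°R corresponds to 5/9°C.
18.76 × 5/9 = 10.42.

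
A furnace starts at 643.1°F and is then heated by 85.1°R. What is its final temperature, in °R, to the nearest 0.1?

Initial temperature in Celsius: (643.1 - 32) × 5/9 = 339.5000°C.
The 85.1°R change is an interval, so only the factor 5/9 applies: +85.1 × 5/9 = +47.2778°C.
Final Celsius temperature: 339.5000 + 47.2778 = 386.7778°C.
In Rankine: 386.7778 × 1.8 + 491.67 = 1187.9°R.

1187.9°R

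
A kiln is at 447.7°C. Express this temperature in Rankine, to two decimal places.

In Rankine: 447.7000 × 1.8 + 491.67 = 1297.53°R.

1297.53°R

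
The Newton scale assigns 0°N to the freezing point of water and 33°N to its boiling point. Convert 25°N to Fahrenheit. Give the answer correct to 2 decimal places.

Linear interpolation between the fixed points: C = (25 - 0) × 100 / (33 - 0) = 75.7576°C.
Then 75.7576 × 1.8 + 32 = 168.36°F.

168.36°F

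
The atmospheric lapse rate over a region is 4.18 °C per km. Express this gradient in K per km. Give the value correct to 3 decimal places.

Since only a temperature interval is involved, the additive offset between the scales drops out.
A change of 1°C is a change of 1 K, so 4.18 × 1 = 4.180.

4.180 K/km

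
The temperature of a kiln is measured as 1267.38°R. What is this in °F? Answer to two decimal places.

In Celsius: (1267.38 - 491.67) × 5/9 = 430.9500°C.
In Fahrenheit: 430.9500 × 1.8 + 32 = 807.71°F.

807.71°F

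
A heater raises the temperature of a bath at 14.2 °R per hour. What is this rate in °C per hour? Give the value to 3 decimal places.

7.889 °C/hour

The quantity depends on a temperature interval, so only the ratio of degree sizes applies; the offset between the scales is irrelevant.
A change of 1°R is a change of 5/9°C, so 14.2 × 5/9 = 7.889.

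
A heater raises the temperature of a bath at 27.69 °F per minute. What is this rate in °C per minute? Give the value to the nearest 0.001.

15.383 °C/minute

The quantity depends on a temperature interval, so only the ratio of degree sizes applies; the offset between the scales is irrelevant.
A change of 1°F is a change of 5/9°C, so 27.69 × 5/9 = 15.383.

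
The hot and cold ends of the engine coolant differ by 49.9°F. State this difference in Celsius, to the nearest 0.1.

27.7°C

An interval of 1°F corresponds to 5/9°C.
49.9 × 5/9 = 27.7.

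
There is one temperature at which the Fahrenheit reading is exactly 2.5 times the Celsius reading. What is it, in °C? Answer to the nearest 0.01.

Let C be the Celsius reading. The Fahrenheit reading is F = 1.8·C + 32.
Require F = 2.5·C: 1.8·C + 32 = 2.5·C.
(-0.7)·C = -32  ⇒  C = 45.71.

45.71°C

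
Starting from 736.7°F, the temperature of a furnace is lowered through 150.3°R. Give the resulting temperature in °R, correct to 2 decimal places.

1046.07°R

Initial temperature in Celsius: (736.7 - 32) × 5/9 = 391.5000°C.
The 150.3°R change is an interval, so only the factor 5/9 applies: -150.3 × 5/9 = -83.5000°C.
Final Celsius temperature: 391.5000 - 83.5000 = 308.0000°C.
In Rankine: 308.0000 × 1.8 + 491.67 = 1046.07°R.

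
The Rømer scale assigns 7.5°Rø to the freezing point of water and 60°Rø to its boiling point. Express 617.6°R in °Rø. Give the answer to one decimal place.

44.2°Rø

First in Celsius: (617.6 - 491.67) × 5/9 = 69.9611°C.
Linearly onto the Rømer scale: 7.5 + (69.9611 / 100) × (60 - 7.5) = 44.2°Rø.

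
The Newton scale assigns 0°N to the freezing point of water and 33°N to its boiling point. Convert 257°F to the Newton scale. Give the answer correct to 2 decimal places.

First in Celsius: (257 - 32) × 5/9 = 125.0000°C.
Linearly onto the Newton scale: 0 + (125.0000 / 100) × (33 - 0) = 41.25°N.

41.25°N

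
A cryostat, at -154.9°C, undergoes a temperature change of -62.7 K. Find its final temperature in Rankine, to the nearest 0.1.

The 62.7 K change is an interval; Kelvin and Celsius degrees are the same size, so ΔC = -62.7°C.
Final Celsius temperature: -154.9000 - 62.7000 = -217.6000°C.
In Rankine: -217.6000 × 1.8 + 491.67 = 100.0°R.

100.0°R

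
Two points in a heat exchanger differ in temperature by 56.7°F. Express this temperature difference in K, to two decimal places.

31.50 K

For a temperature interval the offset drops out; only the factor 5/9 applies.
56.7 × 5/9 = 31.50.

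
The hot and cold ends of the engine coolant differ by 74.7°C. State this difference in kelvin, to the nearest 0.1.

Celsius and kelvin degrees are the same size, so the interval is unchanged: 74.7.

74.7 K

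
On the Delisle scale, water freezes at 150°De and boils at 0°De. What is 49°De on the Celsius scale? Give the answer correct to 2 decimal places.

67.33°C

Linear interpolation between the fixed points: C = (49 - 150) × 100 / (0 - 150) = 67.3333°C.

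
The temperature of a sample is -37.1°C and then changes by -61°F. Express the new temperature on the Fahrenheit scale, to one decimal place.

The 61°F change is an interval, so only the factor 5/9 applies: -61 × 5/9 = -33.8889°C.
Final Celsius temperature: -37.1000 - 33.8889 = -70.9889°C.
In Fahrenheit: -70.9889 × 1.8 + 32 = -95.8°F.

-95.8°F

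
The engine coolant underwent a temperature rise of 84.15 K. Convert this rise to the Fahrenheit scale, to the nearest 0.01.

151.47°F

An interval of 1 K corresponds to 1.8°F.
84.15 × 1.8 = 151.47.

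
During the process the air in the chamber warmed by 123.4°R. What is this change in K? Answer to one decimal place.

68.6 K

Only the scale ratio 5/9 matters for a change in temperature.
123.4 × 5/9 = 68.6.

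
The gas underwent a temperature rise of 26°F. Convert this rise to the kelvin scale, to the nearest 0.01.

14.44 K

An interval of 1°F corresponds to 5/9 K.
26 × 5/9 = 14.44.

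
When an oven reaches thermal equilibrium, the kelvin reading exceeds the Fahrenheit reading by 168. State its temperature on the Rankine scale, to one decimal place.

656.3°R

Let x be the kelvin reading; then the Fahrenheit reading is 1.8·x - 459.67.
(1.8·x - 459.67) - x = -168  ⇒  (0.8)·x = 291.67  ⇒  x = 364.5875 K.
In Celsius: 364.5875 - 273.15 = 91.4375°C.
In Rankine: 91.4375 × 1.8 + 491.67 = 656.3°R.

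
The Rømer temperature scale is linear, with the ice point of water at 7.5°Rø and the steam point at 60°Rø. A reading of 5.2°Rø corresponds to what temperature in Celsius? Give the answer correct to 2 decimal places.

Linear interpolation between the fixed points: C = (5.2 - 7.5) × 100 / (60 - 7.5) = -4.3810°C.

-4.38°C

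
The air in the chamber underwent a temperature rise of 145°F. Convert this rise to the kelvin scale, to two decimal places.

80.56 K

For a temperature interval the offset drops out; only the factor 5/9 applies.
145 × 5/9 = 80.56.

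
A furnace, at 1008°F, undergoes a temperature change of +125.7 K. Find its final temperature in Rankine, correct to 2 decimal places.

Initial temperature in Celsius: (1008 - 32) × 5/9 = 542.2222°C.
The 125.7 K change is an interval; Kelvin and Celsius degrees are the same size, so ΔC = +125.7°C.
Final Celsius temperature: 542.2222 + 125.7000 = 667.9222°C.
In Rankine: 667.9222 × 1.8 + 491.67 = 1693.93°R.

1693.93°R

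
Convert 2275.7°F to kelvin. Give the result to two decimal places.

1519.65 K

In Celsius: (2275.7 - 32) × 5/9 = 1246.5000°C.
In kelvin: 1246.5000 + 273.15 = 1519.65 K.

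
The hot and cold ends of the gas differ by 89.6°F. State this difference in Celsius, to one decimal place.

Only the scale ratio 5/9 matters for a change in temperature.
89.6 × 5/9 = 49.8.

49.8°C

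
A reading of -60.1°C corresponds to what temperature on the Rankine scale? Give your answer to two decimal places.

In Rankine: -60.1000 × 1.8 + 491.67 = 383.49°R.

383.49°R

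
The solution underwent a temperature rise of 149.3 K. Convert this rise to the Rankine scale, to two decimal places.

268.74°R

Only the scale ratio 1.8 matters for a change in temperature.
149.3 × 1.8 = 268.74.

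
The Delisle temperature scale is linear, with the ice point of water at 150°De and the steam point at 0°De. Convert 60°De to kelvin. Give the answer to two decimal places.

333.15 K

Linear interpolation between the fixed points: C = (60 - 150) × 100 / (0 - 150) = 60.0000°C.
Then 60.0000 + 273.15 = 333.15 K.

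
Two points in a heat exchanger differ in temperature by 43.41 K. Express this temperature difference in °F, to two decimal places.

78.14°F

An interval of 1 K corresponds to 1.8°F.
43.41 × 1.8 = 78.14.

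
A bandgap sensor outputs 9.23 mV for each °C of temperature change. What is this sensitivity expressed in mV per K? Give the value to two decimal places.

9.23 mV per K

The quantity depends on a temperature interval, so only the ratio of degree sizes applies; the offset between the scales is irrelevant.
A change of 1 K is a change of 1°C, so per K the value is 9.23 × 1 = 9.23.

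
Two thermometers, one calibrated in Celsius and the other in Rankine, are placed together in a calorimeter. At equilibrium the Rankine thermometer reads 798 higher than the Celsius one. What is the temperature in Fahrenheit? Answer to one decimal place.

721.2°F

Let x be the Celsius reading; then the Rankine reading is 1.8·x + 491.67.
(1.8·x + 491.67) - x = 798  ⇒  (0.8)·x = 306.33  ⇒  x = 382.9125°C.
In Fahrenheit: 382.9125 × 1.8 + 32 = 721.2°F.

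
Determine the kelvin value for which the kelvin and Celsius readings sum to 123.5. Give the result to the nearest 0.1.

198.3 K

Let K be the kelvin reading. The Celsius reading is C = 1·K - 273.15.
Require K + C = 123.5: (2)·K - 273.15 = 123.5.
K = (123.5 + 273.15) / (2) = 198.3.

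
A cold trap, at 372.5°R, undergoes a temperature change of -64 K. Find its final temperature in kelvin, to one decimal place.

142.9 K

Initial temperature in Celsius: (372.5 - 491.67) × 5/9 = -66.2056°C.
The 64 K change is an interval; Kelvin and Celsius degrees are the same size, so ΔC = -64°C.
Final Celsius temperature: -66.2056 - 64.0000 = -130.2056°C.
In kelvin: -130.2056 + 273.15 = 142.9 K.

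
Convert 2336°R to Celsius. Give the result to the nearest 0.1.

In Celsius: (2336 - 491.67) × 5/9 = 1024.6278°C.

1024.6°C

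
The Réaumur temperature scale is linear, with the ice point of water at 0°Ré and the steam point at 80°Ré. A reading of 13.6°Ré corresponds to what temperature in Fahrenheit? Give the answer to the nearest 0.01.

Linear interpolation between the fixed points: C = (13.6 - 0) × 100 / (80 - 0) = 17.0000°C.
Then 17.0000 × 1.8 + 32 = 62.60°F.

62.60°F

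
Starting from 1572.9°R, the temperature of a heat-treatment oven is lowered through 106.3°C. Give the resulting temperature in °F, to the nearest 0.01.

Initial temperature in Celsius: (1572.9 - 491.67) × 5/9 = 600.6833°C.
Final Celsius temperature: 600.6833 - 106.3000 = 494.3833°C.
In Fahrenheit: 494.3833 × 1.8 + 32 = 921.89°F.

921.89°F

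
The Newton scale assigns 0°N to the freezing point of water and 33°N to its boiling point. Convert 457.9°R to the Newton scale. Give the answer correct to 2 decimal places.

First in Celsius: (457.9 - 491.67) × 5/9 = -18.7611°C.
Linearly onto the Newton scale: 0 + (-18.7611 / 100) × (33 - 0) = -6.19°N.

-6.19°N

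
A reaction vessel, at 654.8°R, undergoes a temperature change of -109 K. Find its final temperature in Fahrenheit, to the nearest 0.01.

Initial temperature in Celsius: (654.8 - 491.67) × 5/9 = 90.6278°C.
The 109 K change is an interval; Kelvin and Celsius degrees are the same size, so ΔC = -109°C.
Final Celsius temperature: 90.6278 - 109.0000 = -18.3722°C.
In Fahrenheit: -18.3722 × 1.8 + 32 = -1.07°F.

-1.07°F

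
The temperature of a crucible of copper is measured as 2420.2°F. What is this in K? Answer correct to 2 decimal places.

In Celsius: (2420.2 - 32) × 5/9 = 1326.7778°C.
In kelvin: 1326.7778 + 273.15 = 1599.93 K.

1599.93 K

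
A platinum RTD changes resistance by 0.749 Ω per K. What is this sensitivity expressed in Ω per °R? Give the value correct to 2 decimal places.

Since only a temperature interval is involved, the additive offset between the scales drops out.
A change of 1°R is a change of 5/9 K, so per °R the value is 0.749 × 5/9 = 0.42.

0.42 Ω per °R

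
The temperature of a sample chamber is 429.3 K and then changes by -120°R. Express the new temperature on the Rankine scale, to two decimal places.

652.74°R

Initial temperature in Celsius: 429.3 - 273.15 = 156.1500°C.
The 120°R change is an interval, so only the factor 5/9 applies: -120 × 5/9 = -66.6667°C.
Final Celsius temperature: 156.1500 - 66.6667 = 89.4833°C.
In Rankine: 89.4833 × 1.8 + 491.67 = 652.74°R.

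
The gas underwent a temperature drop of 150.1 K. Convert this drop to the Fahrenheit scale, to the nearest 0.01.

270.18°F

An interval of 1 K corresponds to 1.8°F.
150.1 × 1.8 = 270.18.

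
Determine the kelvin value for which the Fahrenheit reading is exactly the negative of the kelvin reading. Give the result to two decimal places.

Let K be the kelvin reading. The Fahrenheit reading is F = 1.8·K - 459.67.
Require F = -1·K: 1.8·K - 459.67 = -1·K.
(2.8)·K = 459.67  ⇒  K = 164.17.

164.17 K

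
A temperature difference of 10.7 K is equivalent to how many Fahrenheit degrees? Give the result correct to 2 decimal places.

An interval of 1 K corresponds to 1.8°F.
10.7 × 1.8 = 19.26.

19.26°F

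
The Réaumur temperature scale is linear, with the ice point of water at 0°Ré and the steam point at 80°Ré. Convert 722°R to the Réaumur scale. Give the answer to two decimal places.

102.37°Ré

First in Celsius: (722 - 491.67) × 5/9 = 127.9611°C.
Linearly onto the Réaumur scale: 0 + (127.9611 / 100) × (80 - 0) = 102.37°Ré.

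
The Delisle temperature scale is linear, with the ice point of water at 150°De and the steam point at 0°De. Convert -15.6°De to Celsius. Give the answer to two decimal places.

Linear interpolation between the fixed points: C = (-15.6 - 150) × 100 / (0 - 150) = 110.4000°C.

110.40°C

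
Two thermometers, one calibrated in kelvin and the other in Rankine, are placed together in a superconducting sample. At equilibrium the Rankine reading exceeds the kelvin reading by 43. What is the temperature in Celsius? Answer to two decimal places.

Let x be the kelvin reading; then the Rankine reading is 1.8·x.
(1.8·x) - x = 43  ⇒  (0.8)·x = 43  ⇒  x = 53.7500 K.
In Celsius: 53.75 - 273.15 = -219.40°C.

-219.40°C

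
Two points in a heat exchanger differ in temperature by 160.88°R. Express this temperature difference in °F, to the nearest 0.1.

Rankine and Fahrenheit degrees are the same size, so the interval is unchanged: 160.9.

160.9°F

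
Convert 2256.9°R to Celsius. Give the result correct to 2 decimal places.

In Celsius: (2256.9 - 491.67) × 5/9 = 980.6833°C.

980.68°C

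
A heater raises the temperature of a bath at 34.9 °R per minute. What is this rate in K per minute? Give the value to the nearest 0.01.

19.39 K/minute

The quantity depends on a temperature interval, so only the ratio of degree sizes applies; the offset between the scales is irrelevant.
A change of 1°R is a change of 5/9 K, so 34.9 × 5/9 = 19.39.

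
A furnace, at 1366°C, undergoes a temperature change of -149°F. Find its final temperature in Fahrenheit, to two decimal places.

2341.80°F

The 149°F change is an interval, so only the factor 5/9 applies: -149 × 5/9 = -82.7778°C.
Final Celsius temperature: 1366.0000 - 82.7778 = 1283.2222°C.
In Fahrenheit: 1283.2222 × 1.8 + 32 = 2341.80°F.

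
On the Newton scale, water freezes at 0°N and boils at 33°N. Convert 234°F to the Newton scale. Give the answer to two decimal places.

37.03°N

First in Celsius: (234 - 32) × 5/9 = 112.2222°C.
Linearly onto the Newton scale: 0 + (112.2222 / 100) × (33 - 0) = 37.03°N.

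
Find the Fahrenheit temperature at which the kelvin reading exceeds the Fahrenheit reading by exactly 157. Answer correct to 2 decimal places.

Let F be the Fahrenheit reading. The kelvin reading is K = 5/9·F + 255.372.
Require K - F = 157: (-4/9)·F + 255.372 = 157.
F = (157 - 255.372) / (-4/9) = 221.34.

221.34°F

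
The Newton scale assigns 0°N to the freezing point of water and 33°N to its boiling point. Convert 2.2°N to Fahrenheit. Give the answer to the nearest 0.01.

Linear interpolation between the fixed points: C = (2.2 - 0) × 100 / (33 - 0) = 6.6667°C.
Then 6.6667 × 1.8 + 32 = 44.00°F.

44.00°F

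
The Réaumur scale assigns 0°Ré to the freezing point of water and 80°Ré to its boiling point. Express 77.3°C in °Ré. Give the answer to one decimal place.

Linearly onto the Réaumur scale: 0 + (77.3000 / 100) × (80 - 0) = 61.8°Ré.

61.8°Ré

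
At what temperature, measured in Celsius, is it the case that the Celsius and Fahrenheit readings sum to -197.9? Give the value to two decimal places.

-82.11°C

Let C be the Celsius reading. The Fahrenheit reading is F = 1.8·C + 32.
Require C + F = -197.9: (2.8)·C + 32 = -197.9.
C = (-197.9 - 32) / (2.8) = -82.11.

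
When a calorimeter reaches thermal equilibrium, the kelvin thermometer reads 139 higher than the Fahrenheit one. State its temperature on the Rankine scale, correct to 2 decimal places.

721.51°R

Let x be the Fahrenheit reading; then the kelvin reading is 5/9·x + 255.372.
(5/9·x + 255.372) - x = 139  ⇒  (-4/9)·x = -116.372  ⇒  x = 261.8375°F.
In Celsius: (261.8375 - 32) × 5/9 = 127.6875°C.
In Rankine: 127.6875 × 1.8 + 491.67 = 721.51°R.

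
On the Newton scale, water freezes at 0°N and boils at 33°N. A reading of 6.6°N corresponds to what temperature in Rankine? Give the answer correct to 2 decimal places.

527.67°R

Linear interpolation between the fixed points: C = (6.6 - 0) × 100 / (33 - 0) = 20.0000°C.
Then 20.0000 × 1.8 + 491.67 = 527.67°R.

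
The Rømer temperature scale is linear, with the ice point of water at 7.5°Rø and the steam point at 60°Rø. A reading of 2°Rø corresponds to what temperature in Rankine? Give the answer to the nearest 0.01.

Linear interpolation between the fixed points: C = (2 - 7.5) × 100 / (60 - 7.5) = -10.4762°C.
Then -10.4762 × 1.8 + 491.67 = 472.81°R.

472.81°R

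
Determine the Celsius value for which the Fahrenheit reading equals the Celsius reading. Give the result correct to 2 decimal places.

-40.00°C

Let C be the Celsius reading. The Fahrenheit reading is F = 1.8·C + 32.
Set F = C: 1.8·C + 32 = C.
(0.8)·C = -32  ⇒  C = -40.00.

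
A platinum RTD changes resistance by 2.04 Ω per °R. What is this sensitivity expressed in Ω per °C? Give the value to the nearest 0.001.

3.672 Ω per °C

Since only a temperature interval is involved, the additive offset between the scales drops out.
A change of 1°C is a change of 1.8°R, so per °C the value is 2.04 × 1.8 = 3.672.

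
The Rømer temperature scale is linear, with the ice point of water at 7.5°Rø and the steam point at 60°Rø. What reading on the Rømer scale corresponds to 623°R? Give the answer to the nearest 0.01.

First in Celsius: (623 - 491.67) × 5/9 = 72.9611°C.
Linearly onto the Rømer scale: 7.5 + (72.9611 / 100) × (60 - 7.5) = 45.80°Rø.

45.80°Rø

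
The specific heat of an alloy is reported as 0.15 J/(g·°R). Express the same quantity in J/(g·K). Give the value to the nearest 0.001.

0.270 J/(g·K)

Since only a temperature interval is involved, the additive offset between the scales drops out.
A change of 1 K is a change of 1.8°R, so per K the value is 0.15 × 1.8 = 0.270.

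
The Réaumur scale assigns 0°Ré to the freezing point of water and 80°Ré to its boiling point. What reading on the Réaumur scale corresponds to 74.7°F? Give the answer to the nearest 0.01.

First in Celsius: (74.7 - 32) × 5/9 = 23.7222°C.
Linearly onto the Réaumur scale: 0 + (23.7222 / 100) × (80 - 0) = 18.98°Ré.

18.98°Ré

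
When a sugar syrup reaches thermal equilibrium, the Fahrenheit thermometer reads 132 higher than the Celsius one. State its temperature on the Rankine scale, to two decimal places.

Let x be the Celsius reading; then the Fahrenheit reading is 1.8·x + 32.
(1.8·x + 32) - x = 132  ⇒  (0.8)·x = 100  ⇒  x = 125.0000°C.
In Rankine: 125.0000 × 1.8 + 491.67 = 716.67°R.

716.67°R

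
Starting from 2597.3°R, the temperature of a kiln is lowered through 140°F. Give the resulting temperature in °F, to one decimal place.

1997.6°F

Initial temperature in Celsius: (2597.3 - 491.67) × 5/9 = 1169.7944°C.
The 140°F change is an interval, so only the factor 5/9 applies: -140 × 5/9 = -77.7778°C.
Final Celsius temperature: 1169.7944 - 77.7778 = 1092.0167°C.
In Fahrenheit: 1092.0167 × 1.8 + 32 = 1997.6°F.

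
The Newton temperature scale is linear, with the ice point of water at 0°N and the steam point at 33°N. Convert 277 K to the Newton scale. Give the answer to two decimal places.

First in Celsius: 277 - 273.15 = 3.8500°C.
Linearly onto the Newton scale: 0 + (3.8500 / 100) × (33 - 0) = 1.27°N.

1.27°N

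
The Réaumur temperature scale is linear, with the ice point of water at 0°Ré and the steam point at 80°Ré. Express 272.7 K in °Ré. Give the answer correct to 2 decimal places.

-0.36°Ré

First in Celsius: 272.7 - 273.15 = -0.4500°C.
Linearly onto the Réaumur scale: 0 + (-0.4500 / 100) × (80 - 0) = -0.36°Ré.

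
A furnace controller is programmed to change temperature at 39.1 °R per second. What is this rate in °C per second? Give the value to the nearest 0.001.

The quantity depends on a temperature interval, so only the ratio of degree sizes applies; the offset between the scales is irrelevant.
A change of 1°R is a change of 5/9°C, so 39.1 × 5/9 = 21.722.

21.722 °C/second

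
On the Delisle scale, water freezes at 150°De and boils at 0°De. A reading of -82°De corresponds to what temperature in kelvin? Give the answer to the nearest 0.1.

427.8 K

Linear interpolation between the fixed points: C = (-82 - 150) × 100 / (0 - 150) = 154.6667°C.
Then 154.6667 + 273.15 = 427.8 K.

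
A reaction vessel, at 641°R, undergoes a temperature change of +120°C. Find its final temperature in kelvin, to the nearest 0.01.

476.11 K

Initial temperature in Celsius: (641 - 491.67) × 5/9 = 82.9611°C.
Final Celsius temperature: 82.9611 + 120.0000 = 202.9611°C.
In kelvin: 202.9611 + 273.15 = 476.11 K.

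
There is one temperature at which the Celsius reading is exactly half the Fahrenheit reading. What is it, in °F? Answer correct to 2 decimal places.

320.00°F

Let F be the Fahrenheit reading. The Celsius reading is C = 5/9·F - 17.7778.
Require C = 0.5·F: 5/9·F - 17.7778 = 0.5·F.
(1/18)·F = 17.7778  ⇒  F = 320.00.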